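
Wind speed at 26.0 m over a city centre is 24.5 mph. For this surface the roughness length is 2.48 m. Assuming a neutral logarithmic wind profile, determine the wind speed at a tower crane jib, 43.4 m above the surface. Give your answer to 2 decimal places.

29.84 mph

Log law: V(z) ∝ ln(z/z₀), so V₂/V₁ = ln(z₂/z₀) / ln(z₁/z₀).
ln(43.4/2.48) = 2.8622, ln(26.0/2.48) = 2.3498
V₂ = 24.5 × 2.8622/2.3498 = 24.5 × 1.2180 = 29.8420 mph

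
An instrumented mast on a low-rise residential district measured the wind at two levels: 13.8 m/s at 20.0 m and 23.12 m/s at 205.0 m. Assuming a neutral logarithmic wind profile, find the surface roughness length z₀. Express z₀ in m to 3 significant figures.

z₀ ≈ 0.637 m

Log law: V(z) ∝ ln(z/z₀). With r = V₁/V₂ = 13.8/23.12 = 0.59689,
r · ln(z₂/z₀) = ln(z₁/z₀) ⇒ ln z₀ = (ln z₁ − r·ln z₂)/(1 − r)
ln z₀ = (2.99573 − 0.59689×5.32301) / 0.40311 = -0.4502
z₀ = exp(-0.4502) = 0.6375 m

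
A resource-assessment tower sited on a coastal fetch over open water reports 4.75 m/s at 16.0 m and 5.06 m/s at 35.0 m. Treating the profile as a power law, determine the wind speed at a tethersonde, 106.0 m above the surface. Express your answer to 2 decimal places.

First find α: α = ln(V₂/V₁)/ln(z₂/z₁) = ln(5.06/4.75)/ln(35.0/16.0) = 0.06322/0.78276 = 0.0808
Extrapolate from 35.0 m to 106.0 m: V₃ = 5.06 × (106.0/35.0)^0.0808 = 5.06 × 1.0936 = 5.5337 m/s

5.53 m/s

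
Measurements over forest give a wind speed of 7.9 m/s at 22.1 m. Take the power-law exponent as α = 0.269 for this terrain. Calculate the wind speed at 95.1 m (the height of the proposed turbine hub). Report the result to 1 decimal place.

Power-law profile: V₂ = V₁ · (z₂/z₁)^α
V₂ = 7.9 × (95.1/22.1)^0.269 = 7.9 × (4.3032)^0.269
    = 7.9 × 1.4808 = 11.6981 m/s

11.7 m/s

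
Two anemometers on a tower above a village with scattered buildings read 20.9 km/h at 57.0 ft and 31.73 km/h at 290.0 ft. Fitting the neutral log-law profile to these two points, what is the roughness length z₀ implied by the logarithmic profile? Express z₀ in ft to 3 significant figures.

z₀ ≈ 2.47 ft

Log law: V(z) ∝ ln(z/z₀). With r = V₁/V₂ = 20.9/31.73 = 0.65868,
r · ln(z₂/z₀) = ln(z₁/z₀) ⇒ ln z₀ = (ln z₁ − r·ln z₂)/(1 − r)
ln z₀ = (4.04305 − 0.65868×5.66988) / 0.34132 = 0.9036
z₀ = exp(0.9036) = 2.468 ft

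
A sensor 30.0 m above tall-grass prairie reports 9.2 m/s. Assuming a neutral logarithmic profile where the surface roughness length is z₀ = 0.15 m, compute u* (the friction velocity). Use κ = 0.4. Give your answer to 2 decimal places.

u* ≈ 0.69 m/s

Log law: V(z) = (u*/κ) · ln(z/z₀) ⇒ u* = κ · V / ln(z/z₀)
u* = 0.4 × 9.2 / ln(30.0/0.15) = 0.4 × 9.2 / 5.2983
   = 3.6800 / 5.2983 = 0.6946 m/s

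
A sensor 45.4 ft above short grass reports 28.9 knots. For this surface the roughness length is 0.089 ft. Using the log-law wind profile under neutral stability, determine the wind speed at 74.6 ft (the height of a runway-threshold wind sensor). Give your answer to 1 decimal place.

31.2 knots

Log law: V(z) ∝ ln(z/z₀), so V₂/V₁ = ln(z₂/z₀) / ln(z₁/z₀).
ln(74.6/0.089) = 6.7313, ln(45.4/0.089) = 6.2346
V₂ = 28.9 × 6.7313/6.2346 = 28.9 × 1.0797 = 31.2021 knots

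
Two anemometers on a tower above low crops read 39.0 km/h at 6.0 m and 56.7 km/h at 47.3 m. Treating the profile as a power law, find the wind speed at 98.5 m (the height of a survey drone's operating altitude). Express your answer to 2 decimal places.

First find α: α = ln(V₂/V₁)/ln(z₂/z₁) = ln(56.7/39.0)/ln(47.3/6.0) = 0.37421/2.06475 = 0.1812
Extrapolate from 47.3 m to 98.5 m: V₃ = 56.7 × (98.5/47.3)^0.1812 = 56.7 × 1.1422 = 64.7621 km/h

64.76 km/h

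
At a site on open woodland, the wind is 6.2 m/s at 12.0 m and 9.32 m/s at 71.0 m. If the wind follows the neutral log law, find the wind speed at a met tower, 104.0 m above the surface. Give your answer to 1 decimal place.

10.0 m/s

Log law: V ∝ ln(z/z₀). From the pair, with r = V₁/V₂ = 0.66524,
ln z₀ = (ln z₁ − r·ln z₂)/(1 − r) = (2.4849 − 0.66524×4.2627)/0.33476 = -1.0478 → z₀ = 0.3507 m
V₃ = V₁ · ln(z₃/z₀)/ln(z₁/z₀) = 6.2 × 5.6922/3.5328 = 9.9899 m/s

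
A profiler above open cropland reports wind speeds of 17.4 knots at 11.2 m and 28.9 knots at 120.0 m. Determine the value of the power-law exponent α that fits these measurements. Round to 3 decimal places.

α ≈ 0.214

Power law: V₂/V₁ = (z₂/z₁)^α ⇒ α = ln(V₂/V₁) / ln(z₂/z₁)
α = ln(28.9/17.4) / ln(120.0/11.2) = ln(1.6609) / ln(10.7143)
  = 0.50737 / 2.37158 = 0.21394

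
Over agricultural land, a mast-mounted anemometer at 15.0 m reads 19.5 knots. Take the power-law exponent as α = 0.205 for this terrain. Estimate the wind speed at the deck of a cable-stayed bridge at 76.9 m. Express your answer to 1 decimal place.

Power-law profile: V₂ = V₁ · (z₂/z₁)^α
V₂ = 19.5 × (76.9/15.0)^0.205 = 19.5 × (5.1267)^0.205
    = 19.5 × 1.3980 = 27.2616 knots

27.3 knots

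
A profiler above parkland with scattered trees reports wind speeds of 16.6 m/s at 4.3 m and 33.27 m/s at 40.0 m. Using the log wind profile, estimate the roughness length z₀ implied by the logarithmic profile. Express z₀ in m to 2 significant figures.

z₀ ≈ 0.47 m

Log law: V(z) ∝ ln(z/z₀). With r = V₁/V₂ = 16.6/33.27 = 0.49895,
r · ln(z₂/z₀) = ln(z₁/z₀) ⇒ ln z₀ = (ln z₁ − r·ln z₂)/(1 − r)
ln z₀ = (1.45862 − 0.49895×3.68888) / 0.50105 = -0.7623
z₀ = exp(-0.7623) = 0.4666 m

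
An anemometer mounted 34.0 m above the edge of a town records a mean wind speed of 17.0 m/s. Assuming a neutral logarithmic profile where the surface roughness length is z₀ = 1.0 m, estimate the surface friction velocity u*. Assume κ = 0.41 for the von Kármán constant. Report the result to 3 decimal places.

u* ≈ 1.977 m/s

Log law: V(z) = (u*/κ) · ln(z/z₀) ⇒ u* = κ · V / ln(z/z₀)
u* = 0.41 × 17.0 / ln(34.0/1.0) = 0.41 × 17.0 / 3.5264
   = 6.9700 / 3.5264 = 1.9765 m/s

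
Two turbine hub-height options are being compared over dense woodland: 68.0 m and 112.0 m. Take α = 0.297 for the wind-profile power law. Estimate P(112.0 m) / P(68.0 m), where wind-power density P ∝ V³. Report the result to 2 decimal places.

1.56

Speed ratio: V_B/V_A = (z_B/z_A)^α = (112.0/68.0)^0.297 = (1.6471)^0.297 = 1.15975
Power-density ratio: P_B/P_A = (V_B/V_A)³ = (1.15975)³ = 1.55987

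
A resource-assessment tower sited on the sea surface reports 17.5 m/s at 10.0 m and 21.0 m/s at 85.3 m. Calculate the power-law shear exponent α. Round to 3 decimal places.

α ≈ 0.085

Power law: V₂/V₁ = (z₂/z₁)^α ⇒ α = ln(V₂/V₁) / ln(z₂/z₁)
α = ln(21.0/17.5) / ln(85.3/10.0) = ln(1.2000) / ln(8.5300)
  = 0.18232 / 2.14359 = 0.08505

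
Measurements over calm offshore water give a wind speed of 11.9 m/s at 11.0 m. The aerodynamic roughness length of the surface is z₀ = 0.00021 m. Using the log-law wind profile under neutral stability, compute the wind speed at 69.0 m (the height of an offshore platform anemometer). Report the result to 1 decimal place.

13.9 m/s

Log law: V(z) ∝ ln(z/z₀), so V₂/V₁ = ln(z₂/z₀) / ln(z₁/z₀).
ln(69.0/0.00021) = 12.7025, ln(11.0/0.00021) = 10.8663
V₂ = 11.9 × 12.7025/10.8663 = 11.9 × 1.1690 = 13.9109 m/s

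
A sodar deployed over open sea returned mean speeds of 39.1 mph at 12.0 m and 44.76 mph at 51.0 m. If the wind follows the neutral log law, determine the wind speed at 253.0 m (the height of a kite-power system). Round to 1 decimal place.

Log law: V ∝ ln(z/z₀). From the pair, with r = V₁/V₂ = 0.87355,
ln z₀ = (ln z₁ − r·ln z₂)/(1 − r) = (2.4849 − 0.87355×3.9318)/0.12645 = -7.5106 → z₀ = 0.0005473 m
V₃ = V₁ · ln(z₃/z₀)/ln(z₁/z₀) = 39.1 × 13.0440/9.9955 = 51.0249 mph

51.0 mph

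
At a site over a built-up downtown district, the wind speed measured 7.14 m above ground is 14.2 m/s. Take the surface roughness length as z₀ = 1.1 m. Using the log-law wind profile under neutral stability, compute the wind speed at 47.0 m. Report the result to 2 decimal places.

28.51 m/s

Log law: V(z) ∝ ln(z/z₀), so V₂/V₁ = ln(z₂/z₀) / ln(z₁/z₀).
ln(47.0/1.1) = 3.7548, ln(7.14/1.1) = 1.8704
V₂ = 14.2 × 3.7548/1.8704 = 14.2 × 2.0075 = 28.5065 m/s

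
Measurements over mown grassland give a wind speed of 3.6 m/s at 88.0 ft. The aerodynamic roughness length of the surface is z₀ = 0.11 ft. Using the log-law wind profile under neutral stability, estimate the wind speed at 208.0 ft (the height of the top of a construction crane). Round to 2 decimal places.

4.06 m/s

Log law: V(z) ∝ ln(z/z₀), so V₂/V₁ = ln(z₂/z₀) / ln(z₁/z₀).
ln(208.0/0.11) = 7.5448, ln(88.0/0.11) = 6.6846
V₂ = 3.6 × 7.5448/6.6846 = 3.6 × 1.1287 = 4.0633 m/s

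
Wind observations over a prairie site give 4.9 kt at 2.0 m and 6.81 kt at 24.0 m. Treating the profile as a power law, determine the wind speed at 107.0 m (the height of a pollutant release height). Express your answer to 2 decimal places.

8.30 kt

First find α: α = ln(V₂/V₁)/ln(z₂/z₁) = ln(6.81/4.9)/ln(24.0/2.0) = 0.32916/2.48491 = 0.1325
Extrapolate from 24.0 m to 107.0 m: V₃ = 6.81 × (107.0/24.0)^0.1325 = 6.81 × 1.2190 = 8.3011 kt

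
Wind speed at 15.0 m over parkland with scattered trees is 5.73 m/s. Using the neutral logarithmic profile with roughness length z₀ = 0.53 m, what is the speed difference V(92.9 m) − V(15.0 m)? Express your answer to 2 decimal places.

Log law: V₂ = V₁ · ln(z₂/z₀)/ln(z₁/z₀) = 5.73 × 5.1664/3.3429 = 8.8556 m/s
ΔV = 8.8556 − 5.73 = 3.1256 m/s

3.13 m/s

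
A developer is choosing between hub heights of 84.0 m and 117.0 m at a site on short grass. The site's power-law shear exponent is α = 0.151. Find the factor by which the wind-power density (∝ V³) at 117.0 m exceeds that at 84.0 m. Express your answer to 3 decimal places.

Speed ratio: V_B/V_A = (z_B/z_A)^α = (117.0/84.0)^0.151 = (1.3929)^0.151 = 1.05131
Power-density ratio: P_B/P_A = (V_B/V_A)³ = (1.05131)³ = 1.16196

1.162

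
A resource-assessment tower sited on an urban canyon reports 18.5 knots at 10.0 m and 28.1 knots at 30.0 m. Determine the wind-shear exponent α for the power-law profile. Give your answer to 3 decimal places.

Power law: V₂/V₁ = (z₂/z₁)^α ⇒ α = ln(V₂/V₁) / ln(z₂/z₁)
α = ln(28.1/18.5) / ln(30.0/10.0) = ln(1.5189) / ln(3.0000)
  = 0.41800 / 1.09861 = 0.38048

α ≈ 0.380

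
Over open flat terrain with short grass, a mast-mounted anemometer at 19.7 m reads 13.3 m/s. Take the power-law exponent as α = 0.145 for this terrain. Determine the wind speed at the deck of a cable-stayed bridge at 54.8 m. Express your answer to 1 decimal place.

15.4 m/s

Power-law profile: V₂ = V₁ · (z₂/z₁)^α
V₂ = 13.3 × (54.8/19.7)^0.145 = 13.3 × (2.7817)^0.145
    = 13.3 × 1.1599 = 15.4268 m/s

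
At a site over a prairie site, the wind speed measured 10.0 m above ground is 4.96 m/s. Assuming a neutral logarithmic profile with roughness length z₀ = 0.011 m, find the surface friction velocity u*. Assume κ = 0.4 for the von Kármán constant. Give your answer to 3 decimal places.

u* ≈ 0.291 m/s

Log law: V(z) = (u*/κ) · ln(z/z₀) ⇒ u* = κ · V / ln(z/z₀)
u* = 0.4 × 4.96 / ln(10.0/0.011) = 0.4 × 4.96 / 6.8124
   = 1.9840 / 6.8124 = 0.2912 m/s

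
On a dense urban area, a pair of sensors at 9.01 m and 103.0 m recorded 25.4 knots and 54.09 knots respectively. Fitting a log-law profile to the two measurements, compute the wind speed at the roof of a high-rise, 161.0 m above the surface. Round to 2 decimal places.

59.35 knots

Log law: V ∝ ln(z/z₀). From the pair, with r = V₁/V₂ = 0.46959,
ln z₀ = (ln z₁ − r·ln z₂)/(1 − r) = (2.1983 − 0.46959×4.6347)/0.53041 = 0.0413 → z₀ = 1.042 m
V₃ = V₁ · ln(z₃/z₀)/ln(z₁/z₀) = 25.4 × 5.0401/2.1570 = 59.3499 knots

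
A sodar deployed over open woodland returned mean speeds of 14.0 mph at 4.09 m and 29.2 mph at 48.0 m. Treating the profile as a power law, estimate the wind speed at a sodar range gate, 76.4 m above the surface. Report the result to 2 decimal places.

First find α: α = ln(V₂/V₁)/ln(z₂/z₁) = ln(29.2/14.0)/ln(48.0/4.09) = 0.73511/2.46266 = 0.2985
Extrapolate from 48.0 m to 76.4 m: V₃ = 29.2 × (76.4/48.0)^0.2985 = 29.2 × 1.1488 = 33.5457 mph

33.55 mph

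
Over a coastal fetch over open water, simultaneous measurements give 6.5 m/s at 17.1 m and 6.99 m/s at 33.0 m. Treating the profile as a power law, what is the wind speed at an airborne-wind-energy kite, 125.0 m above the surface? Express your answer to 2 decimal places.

8.10 m/s

First find α: α = ln(V₂/V₁)/ln(z₂/z₁) = ln(6.99/6.5)/ln(33.0/17.1) = 0.07268/0.65743 = 0.1105
Extrapolate from 33.0 m to 125.0 m: V₃ = 6.99 × (125.0/33.0)^0.1105 = 6.99 × 1.1586 = 8.0988 m/s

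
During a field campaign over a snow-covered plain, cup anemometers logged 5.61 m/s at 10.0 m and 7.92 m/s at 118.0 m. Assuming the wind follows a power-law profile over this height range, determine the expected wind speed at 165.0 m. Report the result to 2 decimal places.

First find α: α = ln(V₂/V₁)/ln(z₂/z₁) = ln(7.92/5.61)/ln(118.0/10.0) = 0.34484/2.46810 = 0.1397
Extrapolate from 118.0 m to 165.0 m: V₃ = 7.92 × (165.0/118.0)^0.1397 = 7.92 × 1.0480 = 8.2998 m/s

8.30 m/s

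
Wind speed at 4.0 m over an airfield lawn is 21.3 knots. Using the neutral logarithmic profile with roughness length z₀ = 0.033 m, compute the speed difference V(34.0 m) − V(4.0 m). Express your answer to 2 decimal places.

9.50 knots

Log law: V₂ = V₁ · ln(z₂/z₀)/ln(z₁/z₀) = 21.3 × 6.9376/4.7975 = 30.8014 knots
ΔV = 30.8014 − 21.3 = 9.5014 knots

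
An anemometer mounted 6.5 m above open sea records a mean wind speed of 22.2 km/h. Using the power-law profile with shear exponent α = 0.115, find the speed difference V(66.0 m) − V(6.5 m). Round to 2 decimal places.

Power law: V₂ = V₁ · (z₂/z₁)^α = 22.2 × (10.1538)^0.115 = 28.9811 km/h
ΔV = 28.9811 − 22.2 = 6.7811 km/h

6.78 km/h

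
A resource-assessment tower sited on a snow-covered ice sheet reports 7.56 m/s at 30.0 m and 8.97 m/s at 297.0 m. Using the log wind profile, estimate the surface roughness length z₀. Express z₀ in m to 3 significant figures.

Log law: V(z) ∝ ln(z/z₀). With r = V₁/V₂ = 7.56/8.97 = 0.84281,
r · ln(z₂/z₀) = ln(z₁/z₀) ⇒ ln z₀ = (ln z₁ − r·ln z₂)/(1 − r)
ln z₀ = (3.40120 − 0.84281×5.69373) / 0.15719 = -8.8907
z₀ = exp(-8.8907) = 0.0001377 m

z₀ ≈ 0.000138 m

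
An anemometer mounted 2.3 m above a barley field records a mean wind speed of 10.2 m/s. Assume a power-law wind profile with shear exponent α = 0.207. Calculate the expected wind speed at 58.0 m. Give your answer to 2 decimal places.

Power-law profile: V₂ = V₁ · (z₂/z₁)^α
V₂ = 10.2 × (58.0/2.3)^0.207 = 10.2 × (25.2174)^0.207
    = 10.2 × 1.9505 = 19.8954 m/s

19.90 m/s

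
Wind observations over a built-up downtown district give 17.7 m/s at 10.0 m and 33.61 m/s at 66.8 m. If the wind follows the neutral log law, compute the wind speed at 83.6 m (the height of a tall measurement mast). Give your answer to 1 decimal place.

35.5 m/s

Log law: V ∝ ln(z/z₀). From the pair, with r = V₁/V₂ = 0.52663,
ln z₀ = (ln z₁ − r·ln z₂)/(1 − r) = (2.3026 − 0.52663×4.2017)/0.47337 = 0.1898 → z₀ = 1.209 m
V₃ = V₁ · ln(z₃/z₀)/ln(z₁/z₀) = 17.7 × 4.2362/2.1128 = 35.4894 m/s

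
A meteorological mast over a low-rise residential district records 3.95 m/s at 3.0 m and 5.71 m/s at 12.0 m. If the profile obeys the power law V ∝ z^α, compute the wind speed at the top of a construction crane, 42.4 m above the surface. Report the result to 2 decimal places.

7.99 m/s

First find α: α = ln(V₂/V₁)/ln(z₂/z₁) = ln(5.71/3.95)/ln(12.0/3.0) = 0.36850/1.38629 = 0.2658
Extrapolate from 12.0 m to 42.4 m: V₃ = 5.71 × (42.4/12.0)^0.2658 = 5.71 × 1.3987 = 7.9865 m/s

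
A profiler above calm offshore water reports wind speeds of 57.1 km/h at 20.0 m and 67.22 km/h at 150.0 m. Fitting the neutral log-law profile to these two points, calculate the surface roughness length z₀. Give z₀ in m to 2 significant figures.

Log law: V(z) ∝ ln(z/z₀). With r = V₁/V₂ = 57.1/67.22 = 0.84945,
r · ln(z₂/z₀) = ln(z₁/z₀) ⇒ ln z₀ = (ln z₁ − r·ln z₂)/(1 − r)
ln z₀ = (2.99573 − 0.84945×5.01064) / 0.15055 = -8.3729
z₀ = exp(-8.3729) = 0.0002310 m

z₀ ≈ 0.00023 m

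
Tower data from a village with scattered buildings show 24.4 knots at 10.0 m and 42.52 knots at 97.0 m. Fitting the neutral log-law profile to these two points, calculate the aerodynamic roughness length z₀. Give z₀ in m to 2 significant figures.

z₀ ≈ 0.47 m

Log law: V(z) ∝ ln(z/z₀). With r = V₁/V₂ = 24.4/42.52 = 0.57385,
r · ln(z₂/z₀) = ln(z₁/z₀) ⇒ ln z₀ = (ln z₁ − r·ln z₂)/(1 − r)
ln z₀ = (2.30259 − 0.57385×4.57471) / 0.42615 = -0.7570
z₀ = exp(-0.7570) = 0.4691 m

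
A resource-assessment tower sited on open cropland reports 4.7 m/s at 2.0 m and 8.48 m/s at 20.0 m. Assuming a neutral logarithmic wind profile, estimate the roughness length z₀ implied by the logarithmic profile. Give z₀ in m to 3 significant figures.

z₀ ≈ 0.114 m

Log law: V(z) ∝ ln(z/z₀). With r = V₁/V₂ = 4.7/8.48 = 0.55425,
r · ln(z₂/z₀) = ln(z₁/z₀) ⇒ ln z₀ = (ln z₁ − r·ln z₂)/(1 − r)
ln z₀ = (0.69315 − 0.55425×2.99573) / 0.44575 = -2.1699
z₀ = exp(-2.1699) = 0.1142 m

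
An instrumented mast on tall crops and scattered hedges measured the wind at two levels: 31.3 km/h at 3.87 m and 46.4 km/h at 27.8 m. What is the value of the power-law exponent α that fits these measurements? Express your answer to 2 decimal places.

α ≈ 0.20

Power law: V₂/V₁ = (z₂/z₁)^α ⇒ α = ln(V₂/V₁) / ln(z₂/z₁)
α = ln(46.4/31.3) / ln(27.8/3.87) = ln(1.4824) / ln(7.1835)
  = 0.39368 / 1.97178 = 0.19966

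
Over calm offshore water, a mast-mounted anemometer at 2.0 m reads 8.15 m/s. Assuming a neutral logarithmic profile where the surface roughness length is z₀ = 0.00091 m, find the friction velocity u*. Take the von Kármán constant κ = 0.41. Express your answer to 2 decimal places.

Log law: V(z) = (u*/κ) · ln(z/z₀) ⇒ u* = κ · V / ln(z/z₀)
u* = 0.41 × 8.15 / ln(2.0/0.00091) = 0.41 × 8.15 / 7.6952
   = 3.3415 / 7.6952 = 0.4342 m/s

u* ≈ 0.43 m/s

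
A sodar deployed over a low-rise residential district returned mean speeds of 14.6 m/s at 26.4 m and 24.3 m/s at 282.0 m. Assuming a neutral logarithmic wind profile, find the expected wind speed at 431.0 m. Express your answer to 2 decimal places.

Log law: V ∝ ln(z/z₀). From the pair, with r = V₁/V₂ = 0.60082,
ln z₀ = (ln z₁ − r·ln z₂)/(1 − r) = (3.2734 − 0.60082×5.6419)/0.39918 = -0.2917 → z₀ = 0.7470 m
V₃ = V₁ · ln(z₃/z₀)/ln(z₁/z₀) = 14.6 × 6.3578/3.5650 = 26.0372 m/s

26.04 m/s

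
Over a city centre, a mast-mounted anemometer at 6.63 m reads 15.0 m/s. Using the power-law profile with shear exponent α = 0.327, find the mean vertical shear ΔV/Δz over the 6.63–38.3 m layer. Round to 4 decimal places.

Power law: V₂ = V₁ · (z₂/z₁)^α = 15.0 × (5.7768)^0.327 = 26.6172 m/s
ΔV/Δz = (26.6172 − 15.0)/(38.3 − 6.63) = 11.6172/31.6700 = 0.36682 m/s/m

0.3668 m/s/m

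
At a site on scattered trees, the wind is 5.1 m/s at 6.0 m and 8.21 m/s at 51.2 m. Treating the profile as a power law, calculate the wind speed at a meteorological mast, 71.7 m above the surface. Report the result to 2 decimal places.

First find α: α = ln(V₂/V₁)/ln(z₂/z₁) = ln(8.21/5.1)/ln(51.2/6.0) = 0.47611/2.14398 = 0.2221
Extrapolate from 51.2 m to 71.7 m: V₃ = 8.21 × (71.7/51.2)^0.2221 = 8.21 × 1.0776 = 8.8475 m/s

8.85 m/s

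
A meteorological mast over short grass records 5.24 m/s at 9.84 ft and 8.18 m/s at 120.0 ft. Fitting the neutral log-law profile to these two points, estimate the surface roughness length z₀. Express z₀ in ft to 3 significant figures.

z₀ ≈ 0.114 ft

Log law: V(z) ∝ ln(z/z₀). With r = V₁/V₂ = 5.24/8.18 = 0.64059,
r · ln(z₂/z₀) = ln(z₁/z₀) ⇒ ln z₀ = (ln z₁ − r·ln z₂)/(1 − r)
ln z₀ = (2.28646 − 0.64059×4.78749) / 0.35941 = -2.1712
z₀ = exp(-2.1712) = 0.1140 ft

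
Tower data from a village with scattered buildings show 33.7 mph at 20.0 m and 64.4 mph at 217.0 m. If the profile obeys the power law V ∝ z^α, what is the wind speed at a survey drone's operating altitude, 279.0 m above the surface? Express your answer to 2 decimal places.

68.95 mph

First find α: α = ln(V₂/V₁)/ln(z₂/z₁) = ln(64.4/33.7)/ln(217.0/20.0) = 0.64762/2.38417 = 0.2716
Extrapolate from 217.0 m to 279.0 m: V₃ = 64.4 × (279.0/217.0)^0.2716 = 64.4 × 1.0706 = 68.9498 mph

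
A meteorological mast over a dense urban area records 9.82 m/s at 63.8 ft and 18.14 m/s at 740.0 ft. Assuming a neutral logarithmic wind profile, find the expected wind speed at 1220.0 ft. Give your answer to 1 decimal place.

Log law: V ∝ ln(z/z₀). From the pair, with r = V₁/V₂ = 0.54135,
ln z₀ = (ln z₁ − r·ln z₂)/(1 − r) = (4.1558 − 0.54135×6.6067)/0.45865 = 1.2630 → z₀ = 3.536 ft
V₃ = V₁ · ln(z₃/z₀)/ln(z₁/z₀) = 9.82 × 5.8436/2.8928 = 19.8372 m/s

19.8 m/s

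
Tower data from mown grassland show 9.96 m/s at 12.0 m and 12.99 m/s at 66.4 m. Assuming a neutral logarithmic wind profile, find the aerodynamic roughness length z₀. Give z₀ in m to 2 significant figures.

Log law: V(z) ∝ ln(z/z₀). With r = V₁/V₂ = 9.96/12.99 = 0.76674,
r · ln(z₂/z₀) = ln(z₁/z₀) ⇒ ln z₀ = (ln z₁ − r·ln z₂)/(1 − r)
ln z₀ = (2.48491 − 0.76674×4.19570) / 0.23326 = -3.1387
z₀ = exp(-3.1387) = 0.04334 m

z₀ ≈ 0.043 m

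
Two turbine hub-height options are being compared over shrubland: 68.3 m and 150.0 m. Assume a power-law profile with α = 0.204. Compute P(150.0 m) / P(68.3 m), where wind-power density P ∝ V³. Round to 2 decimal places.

1.62

Speed ratio: V_B/V_A = (z_B/z_A)^α = (150.0/68.3)^0.204 = (2.1962)^0.204 = 1.17409
Power-density ratio: P_B/P_A = (V_B/V_A)³ = (1.17409)³ = 1.61846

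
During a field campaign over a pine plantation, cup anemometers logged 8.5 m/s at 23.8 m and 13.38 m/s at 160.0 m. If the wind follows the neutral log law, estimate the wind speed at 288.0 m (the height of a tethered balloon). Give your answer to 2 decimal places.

Log law: V ∝ ln(z/z₀). From the pair, with r = V₁/V₂ = 0.63528,
ln z₀ = (ln z₁ − r·ln z₂)/(1 − r) = (3.1697 − 0.63528×5.0752)/0.36472 = -0.1493 → z₀ = 0.8613 m
V₃ = V₁ · ln(z₃/z₀)/ln(z₁/z₀) = 8.5 × 5.8123/3.3190 = 14.8853 m/s

14.89 m/s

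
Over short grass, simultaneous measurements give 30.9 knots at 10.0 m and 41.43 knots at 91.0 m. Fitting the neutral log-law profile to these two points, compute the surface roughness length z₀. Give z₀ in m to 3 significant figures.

Log law: V(z) ∝ ln(z/z₀). With r = V₁/V₂ = 30.9/41.43 = 0.74584,
r · ln(z₂/z₀) = ln(z₁/z₀) ⇒ ln z₀ = (ln z₁ − r·ln z₂)/(1 − r)
ln z₀ = (2.30259 − 0.74584×4.51086) / 0.25416 = -4.1775
z₀ = exp(-4.1775) = 0.01534 m

z₀ ≈ 0.0153 m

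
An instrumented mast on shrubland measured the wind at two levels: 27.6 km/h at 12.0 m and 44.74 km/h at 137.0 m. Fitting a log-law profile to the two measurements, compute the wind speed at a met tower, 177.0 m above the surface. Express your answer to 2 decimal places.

46.54 km/h

Log law: V ∝ ln(z/z₀). From the pair, with r = V₁/V₂ = 0.61690,
ln z₀ = (ln z₁ − r·ln z₂)/(1 − r) = (2.4849 − 0.61690×4.9200)/0.38310 = -1.4362 → z₀ = 0.2378 m
V₃ = V₁ · ln(z₃/z₀)/ln(z₁/z₀) = 27.6 × 6.6124/3.9211 = 46.5431 km/h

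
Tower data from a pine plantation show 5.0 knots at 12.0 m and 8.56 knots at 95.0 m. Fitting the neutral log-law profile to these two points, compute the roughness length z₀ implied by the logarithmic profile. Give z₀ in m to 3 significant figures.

Log law: V(z) ∝ ln(z/z₀). With r = V₁/V₂ = 5.0/8.56 = 0.58411,
r · ln(z₂/z₀) = ln(z₁/z₀) ⇒ ln z₀ = (ln z₁ − r·ln z₂)/(1 − r)
ln z₀ = (2.48491 − 0.58411×4.55388) / 0.41589 = -0.4210
z₀ = exp(-0.4210) = 0.6564 m

z₀ ≈ 0.656 m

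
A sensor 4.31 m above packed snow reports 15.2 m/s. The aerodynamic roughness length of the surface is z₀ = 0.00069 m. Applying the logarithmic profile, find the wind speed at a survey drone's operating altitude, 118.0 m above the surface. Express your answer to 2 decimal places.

20.96 m/s

Log law: V(z) ∝ ln(z/z₀), so V₂/V₁ = ln(z₂/z₀) / ln(z₁/z₀).
ln(118.0/0.00069) = 12.0495, ln(4.31/0.00069) = 8.7398
V₂ = 15.2 × 12.0495/8.7398 = 15.2 × 1.3787 = 20.9562 m/s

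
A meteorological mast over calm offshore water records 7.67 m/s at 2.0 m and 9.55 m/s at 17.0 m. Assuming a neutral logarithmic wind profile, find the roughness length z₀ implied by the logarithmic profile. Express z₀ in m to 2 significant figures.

z₀ ≈ 0.00032 m

Log law: V(z) ∝ ln(z/z₀). With r = V₁/V₂ = 7.67/9.55 = 0.80314,
r · ln(z₂/z₀) = ln(z₁/z₀) ⇒ ln z₀ = (ln z₁ − r·ln z₂)/(1 − r)
ln z₀ = (0.69315 − 0.80314×2.83321) / 0.19686 = -8.0379
z₀ = exp(-8.0379) = 0.0003230 m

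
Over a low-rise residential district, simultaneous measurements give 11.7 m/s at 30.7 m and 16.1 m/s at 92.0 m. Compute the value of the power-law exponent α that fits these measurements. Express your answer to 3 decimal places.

α ≈ 0.291

Power law: V₂/V₁ = (z₂/z₁)^α ⇒ α = ln(V₂/V₁) / ln(z₂/z₁)
α = ln(16.1/11.7) / ln(92.0/30.7) = ln(1.3761) / ln(2.9967)
  = 0.31923 / 1.09753 = 0.29086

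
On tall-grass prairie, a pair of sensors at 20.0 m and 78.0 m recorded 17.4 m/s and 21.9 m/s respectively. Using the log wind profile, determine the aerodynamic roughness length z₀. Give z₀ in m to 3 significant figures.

Log law: V(z) ∝ ln(z/z₀). With r = V₁/V₂ = 17.4/21.9 = 0.79452,
r · ln(z₂/z₀) = ln(z₁/z₀) ⇒ ln z₀ = (ln z₁ − r·ln z₂)/(1 − r)
ln z₀ = (2.99573 − 0.79452×4.35671) / 0.20548 = -2.2667
z₀ = exp(-2.2667) = 0.1037 m

z₀ ≈ 0.104 m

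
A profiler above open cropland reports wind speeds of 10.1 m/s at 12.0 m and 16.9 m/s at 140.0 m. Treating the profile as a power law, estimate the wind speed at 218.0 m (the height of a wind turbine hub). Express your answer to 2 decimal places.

18.54 m/s

First find α: α = ln(V₂/V₁)/ln(z₂/z₁) = ln(16.9/10.1)/ln(140.0/12.0) = 0.51478/2.45674 = 0.2095
Extrapolate from 140.0 m to 218.0 m: V₃ = 16.9 × (218.0/140.0)^0.2095 = 16.9 × 1.0972 = 18.5433 m/s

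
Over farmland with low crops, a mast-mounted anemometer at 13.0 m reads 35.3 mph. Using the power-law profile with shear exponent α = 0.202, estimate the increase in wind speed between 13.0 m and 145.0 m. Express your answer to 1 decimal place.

22.2 mph

Power law: V₂ = V₁ · (z₂/z₁)^α = 35.3 × (11.1538)^0.202 = 57.4585 mph
ΔV = 57.4585 − 35.3 = 22.1585 mph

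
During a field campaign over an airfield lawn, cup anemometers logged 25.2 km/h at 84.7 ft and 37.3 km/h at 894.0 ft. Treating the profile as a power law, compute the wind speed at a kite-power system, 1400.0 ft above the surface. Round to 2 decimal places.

First find α: α = ln(V₂/V₁)/ln(z₂/z₁) = ln(37.3/25.2)/ln(894.0/84.7) = 0.39215/2.35659 = 0.1664
Extrapolate from 894.0 ft to 1400.0 ft: V₃ = 37.3 × (1400.0/894.0)^0.1664 = 37.3 × 1.0775 = 40.1905 km/h

40.19 km/h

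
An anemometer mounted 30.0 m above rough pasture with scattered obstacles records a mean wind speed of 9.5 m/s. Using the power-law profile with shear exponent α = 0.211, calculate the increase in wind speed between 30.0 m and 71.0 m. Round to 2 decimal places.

Power law: V₂ = V₁ · (z₂/z₁)^α = 9.5 × (2.3667)^0.211 = 11.3937 m/s
ΔV = 11.3937 − 9.5 = 1.8937 m/s

1.89 m/s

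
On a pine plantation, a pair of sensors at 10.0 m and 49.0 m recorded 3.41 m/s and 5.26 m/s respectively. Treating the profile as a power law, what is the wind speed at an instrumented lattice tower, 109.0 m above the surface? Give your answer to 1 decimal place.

First find α: α = ln(V₂/V₁)/ln(z₂/z₁) = ln(5.26/3.41)/ln(49.0/10.0) = 0.43342/1.58924 = 0.2727
Extrapolate from 49.0 m to 109.0 m: V₃ = 5.26 × (109.0/49.0)^0.2727 = 5.26 × 1.2436 = 6.5416 m/s

6.5 m/s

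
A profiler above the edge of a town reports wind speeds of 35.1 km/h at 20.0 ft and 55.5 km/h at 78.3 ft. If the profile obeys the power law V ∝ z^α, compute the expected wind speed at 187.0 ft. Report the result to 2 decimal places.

First find α: α = ln(V₂/V₁)/ln(z₂/z₁) = ln(55.5/35.1)/ln(78.3/20.0) = 0.45818/1.36482 = 0.3357
Extrapolate from 78.3 ft to 187.0 ft: V₃ = 55.5 × (187.0/78.3)^0.3357 = 55.5 × 1.3394 = 74.3392 km/h

74.34 km/h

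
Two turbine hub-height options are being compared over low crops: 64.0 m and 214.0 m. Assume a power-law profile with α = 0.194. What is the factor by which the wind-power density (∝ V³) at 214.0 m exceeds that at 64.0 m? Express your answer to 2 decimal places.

Speed ratio: V_B/V_A = (z_B/z_A)^α = (214.0/64.0)^0.194 = (3.3438)^0.194 = 1.26387
Power-density ratio: P_B/P_A = (V_B/V_A)³ = (1.26387)³ = 2.01885

2.02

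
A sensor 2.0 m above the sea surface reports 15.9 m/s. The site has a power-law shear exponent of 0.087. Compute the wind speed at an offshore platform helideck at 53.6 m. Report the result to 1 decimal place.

Power-law profile: V₂ = V₁ · (z₂/z₁)^α
V₂ = 15.9 × (53.6/2.0)^0.087 = 15.9 × (26.8000)^0.087
    = 15.9 × 1.3312 = 21.1663 m/s

21.2 m/s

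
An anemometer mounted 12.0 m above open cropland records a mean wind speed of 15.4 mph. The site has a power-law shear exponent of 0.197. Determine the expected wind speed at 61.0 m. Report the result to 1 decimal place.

Power-law profile: V₂ = V₁ · (z₂/z₁)^α
V₂ = 15.4 × (61.0/12.0)^0.197 = 15.4 × (5.0833)^0.197
    = 15.4 × 1.3776 = 21.2145 mph

21.2 mph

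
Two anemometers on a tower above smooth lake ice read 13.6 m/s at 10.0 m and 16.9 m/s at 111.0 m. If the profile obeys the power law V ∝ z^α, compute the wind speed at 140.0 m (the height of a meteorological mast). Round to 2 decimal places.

First find α: α = ln(V₂/V₁)/ln(z₂/z₁) = ln(16.9/13.6)/ln(111.0/10.0) = 0.21724/2.40695 = 0.0903
Extrapolate from 111.0 m to 140.0 m: V₃ = 16.9 × (140.0/111.0)^0.0903 = 16.9 × 1.0212 = 17.2578 m/s

17.26 m/s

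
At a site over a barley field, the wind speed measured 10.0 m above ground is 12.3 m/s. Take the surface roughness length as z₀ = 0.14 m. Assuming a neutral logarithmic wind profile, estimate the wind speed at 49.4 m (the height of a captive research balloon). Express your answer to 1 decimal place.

16.9 m/s

Log law: V(z) ∝ ln(z/z₀), so V₂/V₁ = ln(z₂/z₀) / ln(z₁/z₀).
ln(49.4/0.14) = 5.8661, ln(10.0/0.14) = 4.2687
V₂ = 12.3 × 5.8661/4.2687 = 12.3 × 1.3742 = 16.9027 m/s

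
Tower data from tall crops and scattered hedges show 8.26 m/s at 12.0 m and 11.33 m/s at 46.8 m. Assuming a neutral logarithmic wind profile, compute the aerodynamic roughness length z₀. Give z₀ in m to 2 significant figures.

Log law: V(z) ∝ ln(z/z₀). With r = V₁/V₂ = 8.26/11.33 = 0.72904,
r · ln(z₂/z₀) = ln(z₁/z₀) ⇒ ln z₀ = (ln z₁ − r·ln z₂)/(1 − r)
ln z₀ = (2.48491 − 0.72904×3.84588) / 0.27096 = -1.1769
z₀ = exp(-1.1769) = 0.3082 m

z₀ ≈ 0.31 m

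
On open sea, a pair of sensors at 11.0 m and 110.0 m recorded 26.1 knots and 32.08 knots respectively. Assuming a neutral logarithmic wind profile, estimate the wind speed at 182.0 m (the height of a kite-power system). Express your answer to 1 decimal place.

Log law: V ∝ ln(z/z₀). From the pair, with r = V₁/V₂ = 0.81359,
ln z₀ = (ln z₁ − r·ln z₂)/(1 − r) = (2.3979 − 0.81359×4.7005)/0.18641 = -7.6518 → z₀ = 0.0004752 m
V₃ = V₁ · ln(z₃/z₀)/ln(z₁/z₀) = 26.1 × 12.8559/10.0497 = 33.3877 knots

33.4 knots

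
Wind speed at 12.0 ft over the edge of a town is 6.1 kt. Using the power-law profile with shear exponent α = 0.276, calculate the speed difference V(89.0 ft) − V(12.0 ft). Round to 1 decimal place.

Power law: V₂ = V₁ · (z₂/z₁)^α = 6.1 × (7.4167)^0.276 = 10.6049 kt
ΔV = 10.6049 − 6.1 = 4.5049 kt

4.5 kt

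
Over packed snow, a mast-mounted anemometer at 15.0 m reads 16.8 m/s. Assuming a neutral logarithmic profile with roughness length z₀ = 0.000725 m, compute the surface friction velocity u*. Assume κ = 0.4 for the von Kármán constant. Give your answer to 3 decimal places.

Log law: V(z) = (u*/κ) · ln(z/z₀) ⇒ u* = κ · V / ln(z/z₀)
u* = 0.4 × 16.8 / ln(15.0/0.000725) = 0.4 × 16.8 / 9.9374
   = 6.7200 / 9.9374 = 0.6762 m/s

u* ≈ 0.676 m/s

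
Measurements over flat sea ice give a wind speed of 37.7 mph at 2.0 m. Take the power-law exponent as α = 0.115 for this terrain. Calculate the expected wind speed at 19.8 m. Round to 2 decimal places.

Power-law profile: V₂ = V₁ · (z₂/z₁)^α
V₂ = 37.7 × (19.8/2.0)^0.115 = 37.7 × (9.9000)^0.115
    = 37.7 × 1.3017 = 49.0726 mph

49.07 mph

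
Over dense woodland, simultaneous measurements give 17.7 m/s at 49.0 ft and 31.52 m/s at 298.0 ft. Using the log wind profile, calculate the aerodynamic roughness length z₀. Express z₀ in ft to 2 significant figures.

Log law: V(z) ∝ ln(z/z₀). With r = V₁/V₂ = 17.7/31.52 = 0.56155,
r · ln(z₂/z₀) = ln(z₁/z₀) ⇒ ln z₀ = (ln z₁ − r·ln z₂)/(1 − r)
ln z₀ = (3.89182 − 0.56155×5.69709) / 0.43845 = 1.5797
z₀ = exp(1.5797) = 4.854 ft

z₀ ≈ 4.9 ft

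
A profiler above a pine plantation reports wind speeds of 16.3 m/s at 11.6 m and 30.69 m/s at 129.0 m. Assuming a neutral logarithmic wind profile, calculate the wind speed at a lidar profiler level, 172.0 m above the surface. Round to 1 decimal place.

Log law: V ∝ ln(z/z₀). From the pair, with r = V₁/V₂ = 0.53112,
ln z₀ = (ln z₁ − r·ln z₂)/(1 − r) = (2.4510 − 0.53112×4.8598)/0.46888 = -0.2775 → z₀ = 0.7577 m
V₃ = V₁ · ln(z₃/z₀)/ln(z₁/z₀) = 16.3 × 5.4250/2.7285 = 32.4086 m/s

32.4 m/s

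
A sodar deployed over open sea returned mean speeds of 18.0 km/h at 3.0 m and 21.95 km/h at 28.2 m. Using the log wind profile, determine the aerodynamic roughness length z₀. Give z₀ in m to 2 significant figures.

Log law: V(z) ∝ ln(z/z₀). With r = V₁/V₂ = 18.0/21.95 = 0.82005,
r · ln(z₂/z₀) = ln(z₁/z₀) ⇒ ln z₀ = (ln z₁ − r·ln z₂)/(1 − r)
ln z₀ = (1.09861 − 0.82005×3.33932) / 0.17995 = -9.1122
z₀ = exp(-9.1122) = 0.0001103 m

z₀ ≈ 0.00011 m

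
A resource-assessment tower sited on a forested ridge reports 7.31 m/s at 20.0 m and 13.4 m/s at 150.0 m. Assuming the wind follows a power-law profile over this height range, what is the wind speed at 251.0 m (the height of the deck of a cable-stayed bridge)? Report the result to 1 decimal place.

15.6 m/s

First find α: α = ln(V₂/V₁)/ln(z₂/z₁) = ln(13.4/7.31)/ln(150.0/20.0) = 0.60601/2.01490 = 0.3008
Extrapolate from 150.0 m to 251.0 m: V₃ = 13.4 × (251.0/150.0)^0.3008 = 13.4 × 1.1675 = 15.6441 m/s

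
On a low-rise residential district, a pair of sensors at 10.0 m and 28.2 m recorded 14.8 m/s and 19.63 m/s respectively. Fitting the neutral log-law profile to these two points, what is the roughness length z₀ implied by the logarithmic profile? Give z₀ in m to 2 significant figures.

Log law: V(z) ∝ ln(z/z₀). With r = V₁/V₂ = 14.8/19.63 = 0.75395,
r · ln(z₂/z₀) = ln(z₁/z₀) ⇒ ln z₀ = (ln z₁ − r·ln z₂)/(1 − r)
ln z₀ = (2.30259 − 0.75395×3.33932) / 0.24605 = -0.8742
z₀ = exp(-0.8742) = 0.4172 m

z₀ ≈ 0.42 m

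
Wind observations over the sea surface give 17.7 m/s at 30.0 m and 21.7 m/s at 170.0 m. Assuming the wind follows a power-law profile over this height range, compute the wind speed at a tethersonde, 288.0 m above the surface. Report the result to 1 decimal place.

First find α: α = ln(V₂/V₁)/ln(z₂/z₁) = ln(21.7/17.7)/ln(170.0/30.0) = 0.20375/1.73460 = 0.1175
Extrapolate from 170.0 m to 288.0 m: V₃ = 21.7 × (288.0/170.0)^0.1175 = 21.7 × 1.0639 = 23.0862 m/s

23.1 m/s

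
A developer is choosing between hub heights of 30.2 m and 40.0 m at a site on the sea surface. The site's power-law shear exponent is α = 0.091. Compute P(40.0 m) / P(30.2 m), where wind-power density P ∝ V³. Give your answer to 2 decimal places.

1.08

Speed ratio: V_B/V_A = (z_B/z_A)^α = (40.0/30.2)^0.091 = (1.3245)^0.091 = 1.02590
Power-density ratio: P_B/P_A = (V_B/V_A)³ = (1.02590)³ = 1.07974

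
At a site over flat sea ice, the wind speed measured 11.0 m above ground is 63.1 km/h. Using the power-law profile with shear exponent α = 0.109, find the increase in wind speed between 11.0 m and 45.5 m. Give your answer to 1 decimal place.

Power law: V₂ = V₁ · (z₂/z₁)^α = 63.1 × (4.1364)^0.109 = 73.6615 km/h
ΔV = 73.6615 − 63.1 = 10.5615 km/h

10.6 km/h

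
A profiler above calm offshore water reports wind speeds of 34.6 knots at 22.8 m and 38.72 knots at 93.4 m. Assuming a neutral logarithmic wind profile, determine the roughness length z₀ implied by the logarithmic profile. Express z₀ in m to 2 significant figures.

z₀ ≈ 0.00016 m

Log law: V(z) ∝ ln(z/z₀). With r = V₁/V₂ = 34.6/38.72 = 0.89360,
r · ln(z₂/z₀) = ln(z₁/z₀) ⇒ ln z₀ = (ln z₁ − r·ln z₂)/(1 − r)
ln z₀ = (3.12676 − 0.89360×4.53689) / 0.10640 = -8.7156
z₀ = exp(-8.7156) = 0.0001640 m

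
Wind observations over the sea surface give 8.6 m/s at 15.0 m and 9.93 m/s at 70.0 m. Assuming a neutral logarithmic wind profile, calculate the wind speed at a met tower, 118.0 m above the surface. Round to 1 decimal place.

Log law: V ∝ ln(z/z₀). From the pair, with r = V₁/V₂ = 0.86606,
ln z₀ = (ln z₁ − r·ln z₂)/(1 − r) = (2.7081 − 0.86606×4.2485)/0.13394 = -7.2527 → z₀ = 0.0007082 m
V₃ = V₁ · ln(z₃/z₀)/ln(z₁/z₀) = 8.6 × 12.0234/9.9608 = 10.3809 m/s

10.4 m/s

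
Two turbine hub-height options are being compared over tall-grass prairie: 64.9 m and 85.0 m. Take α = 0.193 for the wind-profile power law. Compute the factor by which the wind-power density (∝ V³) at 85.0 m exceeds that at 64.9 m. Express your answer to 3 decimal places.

1.169

Speed ratio: V_B/V_A = (z_B/z_A)^α = (85.0/64.9)^0.193 = (1.3097)^0.193 = 1.05345
Power-density ratio: P_B/P_A = (V_B/V_A)³ = (1.05345)³ = 1.16908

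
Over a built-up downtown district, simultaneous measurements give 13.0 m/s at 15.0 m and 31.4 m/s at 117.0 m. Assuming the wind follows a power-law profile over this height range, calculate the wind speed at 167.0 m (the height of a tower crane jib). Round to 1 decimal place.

36.6 m/s

First find α: α = ln(V₂/V₁)/ln(z₂/z₁) = ln(31.4/13.0)/ln(117.0/15.0) = 0.88186/2.05412 = 0.4293
Extrapolate from 117.0 m to 167.0 m: V₃ = 31.4 × (167.0/117.0)^0.4293 = 31.4 × 1.1650 = 36.5823 m/s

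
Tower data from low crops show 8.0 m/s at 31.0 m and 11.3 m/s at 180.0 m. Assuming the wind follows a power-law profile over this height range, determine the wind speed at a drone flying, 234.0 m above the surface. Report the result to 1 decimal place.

First find α: α = ln(V₂/V₁)/ln(z₂/z₁) = ln(11.3/8.0)/ln(180.0/31.0) = 0.34536/1.75897 = 0.1963
Extrapolate from 180.0 m to 234.0 m: V₃ = 11.3 × (234.0/180.0)^0.1963 = 11.3 × 1.0529 = 11.8974 m/s

11.9 m/s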